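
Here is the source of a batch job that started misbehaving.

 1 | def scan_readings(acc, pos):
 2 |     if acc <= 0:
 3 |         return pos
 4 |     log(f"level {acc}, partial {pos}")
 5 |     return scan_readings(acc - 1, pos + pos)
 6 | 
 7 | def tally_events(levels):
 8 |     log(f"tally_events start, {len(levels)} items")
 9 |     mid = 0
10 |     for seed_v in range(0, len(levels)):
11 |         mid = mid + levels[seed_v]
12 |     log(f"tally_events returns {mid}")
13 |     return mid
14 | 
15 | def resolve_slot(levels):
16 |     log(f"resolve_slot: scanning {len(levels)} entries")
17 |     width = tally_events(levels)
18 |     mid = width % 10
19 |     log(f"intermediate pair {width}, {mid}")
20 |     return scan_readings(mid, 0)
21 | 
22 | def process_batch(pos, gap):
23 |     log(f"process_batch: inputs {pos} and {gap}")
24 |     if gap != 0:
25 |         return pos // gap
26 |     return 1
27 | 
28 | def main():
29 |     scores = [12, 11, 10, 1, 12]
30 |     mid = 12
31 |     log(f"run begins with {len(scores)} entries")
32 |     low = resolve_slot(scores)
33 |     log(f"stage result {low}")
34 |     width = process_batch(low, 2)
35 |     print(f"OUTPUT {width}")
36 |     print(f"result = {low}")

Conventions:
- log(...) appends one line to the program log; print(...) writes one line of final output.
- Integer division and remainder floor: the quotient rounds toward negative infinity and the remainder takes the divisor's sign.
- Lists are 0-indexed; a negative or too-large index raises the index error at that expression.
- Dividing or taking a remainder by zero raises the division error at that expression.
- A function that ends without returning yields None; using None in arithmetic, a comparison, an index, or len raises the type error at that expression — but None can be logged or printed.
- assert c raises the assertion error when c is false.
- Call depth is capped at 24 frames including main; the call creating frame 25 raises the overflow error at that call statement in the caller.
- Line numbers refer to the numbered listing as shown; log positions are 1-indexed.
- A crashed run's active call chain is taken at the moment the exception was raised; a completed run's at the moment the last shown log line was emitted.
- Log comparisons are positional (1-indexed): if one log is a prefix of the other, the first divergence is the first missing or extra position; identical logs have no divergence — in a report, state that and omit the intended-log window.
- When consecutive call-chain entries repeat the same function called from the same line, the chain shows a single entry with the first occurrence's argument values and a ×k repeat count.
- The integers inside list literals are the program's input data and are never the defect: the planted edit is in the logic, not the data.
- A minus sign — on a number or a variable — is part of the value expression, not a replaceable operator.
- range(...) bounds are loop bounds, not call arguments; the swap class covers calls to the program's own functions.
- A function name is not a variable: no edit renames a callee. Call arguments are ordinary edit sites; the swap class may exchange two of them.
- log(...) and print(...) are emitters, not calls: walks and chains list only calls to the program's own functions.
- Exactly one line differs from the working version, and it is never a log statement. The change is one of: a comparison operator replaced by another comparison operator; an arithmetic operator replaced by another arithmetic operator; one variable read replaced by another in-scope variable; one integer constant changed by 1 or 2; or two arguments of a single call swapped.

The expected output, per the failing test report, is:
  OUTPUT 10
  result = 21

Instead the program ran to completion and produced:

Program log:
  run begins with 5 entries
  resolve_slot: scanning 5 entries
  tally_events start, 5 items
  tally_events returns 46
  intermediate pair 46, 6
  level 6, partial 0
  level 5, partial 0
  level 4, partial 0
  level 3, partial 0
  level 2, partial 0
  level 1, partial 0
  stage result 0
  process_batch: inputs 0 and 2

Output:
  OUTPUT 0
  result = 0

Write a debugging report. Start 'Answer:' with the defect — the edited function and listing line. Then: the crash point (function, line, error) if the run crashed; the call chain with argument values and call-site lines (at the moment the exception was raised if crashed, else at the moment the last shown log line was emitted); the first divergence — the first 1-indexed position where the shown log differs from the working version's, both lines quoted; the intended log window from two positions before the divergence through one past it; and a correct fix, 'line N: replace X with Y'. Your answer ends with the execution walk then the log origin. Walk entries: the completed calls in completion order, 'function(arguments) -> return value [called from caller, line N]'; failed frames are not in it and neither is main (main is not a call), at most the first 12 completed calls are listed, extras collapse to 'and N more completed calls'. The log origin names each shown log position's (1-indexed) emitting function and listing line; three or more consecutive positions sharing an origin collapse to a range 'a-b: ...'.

Answer: the defect is in scan_readings at line 5.
Core observation: The log first diverges at position 7: the faulty run prints 'level 5, partial 0' where the working version prints 'level 5, partial 6'.
Call chain: main -> process_batch(0, 2) (called at line 34).
First divergence: position 7 — shown 'level 5, partial 0', intended 'level 5, partial 6'.
Intended log window:
  5: intermediate pair 46, 6
  6: level 6, partial 0
  7: level 5, partial 6
  8: level 4, partial 11
Execution walk:
  tally_events([12, 11, 10, 1, 12]) -> 46  [called from resolve_slot, line 17]
  scan_readings(0, 0) -> 0  [called from scan_readings, line 5]
  scan_readings(1, 0) -> 0  [called from scan_readings, line 5]
  scan_readings(2, 0) -> 0  [called from scan_readings, line 5]
  scan_readings(3, 0) -> 0  [called from scan_readings, line 5]
  scan_readings(4, 0) -> 0  [called from scan_readings, line 5]
  scan_readings(5, 0) -> 0  [called from scan_readings, line 5]
  scan_readings(6, 0) -> 0  [called from resolve_slot, line 20]
  resolve_slot([12, 11, 10, 1, 12]) -> 0  [called from main, line 32]
  process_batch(0, 2) -> 0  [called from main, line 34]
Origin of each log line:
  1: emitted by main (line 31)
  2: emitted by resolve_slot (line 16)
  3: emitted by tally_events (line 8)
  4: emitted by tally_events (line 12)
  5: emitted by resolve_slot (line 19)
  6-11: emitted by scan_readings (line 4)
  12: emitted by main (line 33)
  13: emitted by process_batch (line 23)
A correct fix: line 5: replace `pos + pos` with `pos + acc`.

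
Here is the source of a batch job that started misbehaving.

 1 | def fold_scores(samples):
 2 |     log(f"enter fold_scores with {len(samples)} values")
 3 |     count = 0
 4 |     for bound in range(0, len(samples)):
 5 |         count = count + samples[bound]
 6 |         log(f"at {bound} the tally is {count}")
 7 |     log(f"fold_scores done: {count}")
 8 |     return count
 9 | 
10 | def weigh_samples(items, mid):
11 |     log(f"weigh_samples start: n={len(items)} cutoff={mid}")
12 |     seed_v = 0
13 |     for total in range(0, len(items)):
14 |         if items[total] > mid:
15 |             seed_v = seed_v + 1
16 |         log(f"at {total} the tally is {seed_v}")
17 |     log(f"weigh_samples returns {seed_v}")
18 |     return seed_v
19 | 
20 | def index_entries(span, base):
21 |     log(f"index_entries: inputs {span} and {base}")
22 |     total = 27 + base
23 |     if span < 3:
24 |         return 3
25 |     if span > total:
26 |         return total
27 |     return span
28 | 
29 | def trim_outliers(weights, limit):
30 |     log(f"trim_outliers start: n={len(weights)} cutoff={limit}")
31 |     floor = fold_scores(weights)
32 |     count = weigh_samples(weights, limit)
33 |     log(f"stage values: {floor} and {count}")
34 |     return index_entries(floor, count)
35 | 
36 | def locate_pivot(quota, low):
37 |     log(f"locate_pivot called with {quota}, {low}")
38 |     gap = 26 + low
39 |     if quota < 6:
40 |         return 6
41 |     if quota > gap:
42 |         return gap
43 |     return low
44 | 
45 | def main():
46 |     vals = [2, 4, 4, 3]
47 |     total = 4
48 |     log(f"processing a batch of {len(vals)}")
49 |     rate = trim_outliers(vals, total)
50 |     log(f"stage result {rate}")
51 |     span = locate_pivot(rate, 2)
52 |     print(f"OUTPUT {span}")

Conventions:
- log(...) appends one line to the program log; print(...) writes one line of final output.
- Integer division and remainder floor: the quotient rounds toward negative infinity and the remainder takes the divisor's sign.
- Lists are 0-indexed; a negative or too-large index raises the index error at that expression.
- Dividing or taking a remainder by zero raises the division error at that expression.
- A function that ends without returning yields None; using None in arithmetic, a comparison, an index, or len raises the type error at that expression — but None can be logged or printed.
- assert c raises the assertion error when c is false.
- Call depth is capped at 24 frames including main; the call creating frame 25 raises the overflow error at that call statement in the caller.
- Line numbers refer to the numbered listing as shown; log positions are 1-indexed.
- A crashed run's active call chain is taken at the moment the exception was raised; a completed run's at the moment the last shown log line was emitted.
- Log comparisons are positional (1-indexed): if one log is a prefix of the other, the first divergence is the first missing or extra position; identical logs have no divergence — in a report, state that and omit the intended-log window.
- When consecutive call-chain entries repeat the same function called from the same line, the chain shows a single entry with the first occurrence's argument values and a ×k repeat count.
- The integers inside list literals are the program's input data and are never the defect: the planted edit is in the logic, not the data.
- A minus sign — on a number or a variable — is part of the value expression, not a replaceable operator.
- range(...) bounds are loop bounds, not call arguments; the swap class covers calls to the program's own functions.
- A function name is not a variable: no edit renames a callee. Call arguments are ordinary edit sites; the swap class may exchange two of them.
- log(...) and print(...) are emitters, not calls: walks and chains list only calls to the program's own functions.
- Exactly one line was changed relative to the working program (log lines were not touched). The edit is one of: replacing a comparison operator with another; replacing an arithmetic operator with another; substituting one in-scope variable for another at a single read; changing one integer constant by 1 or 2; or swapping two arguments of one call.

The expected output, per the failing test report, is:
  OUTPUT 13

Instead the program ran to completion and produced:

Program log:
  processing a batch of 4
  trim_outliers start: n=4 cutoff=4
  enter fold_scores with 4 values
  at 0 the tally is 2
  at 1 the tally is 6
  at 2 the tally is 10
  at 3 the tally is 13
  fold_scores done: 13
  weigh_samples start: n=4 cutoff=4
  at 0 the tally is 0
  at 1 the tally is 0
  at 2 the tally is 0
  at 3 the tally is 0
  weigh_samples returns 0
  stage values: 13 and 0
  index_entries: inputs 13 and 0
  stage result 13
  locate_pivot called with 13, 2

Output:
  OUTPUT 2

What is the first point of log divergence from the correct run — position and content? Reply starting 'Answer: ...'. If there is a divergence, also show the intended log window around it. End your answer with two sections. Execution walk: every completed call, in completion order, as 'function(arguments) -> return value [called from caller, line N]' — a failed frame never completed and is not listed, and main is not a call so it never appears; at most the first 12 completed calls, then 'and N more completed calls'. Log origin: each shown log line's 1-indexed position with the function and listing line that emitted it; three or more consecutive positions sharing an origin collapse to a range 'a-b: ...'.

Answer: there is none — every log position agrees.
Execution walk:
  fold_scores([2, 4, 4, 3]) -> 13  [called from trim_outliers, line 31]
  weigh_samples([2, 4, 4, 3], 4) -> 0  [called from trim_outliers, line 32]
  index_entries(13, 0) -> 13  [called from trim_outliers, line 34]
  trim_outliers([2, 4, 4, 3], 4) -> 13  [called from main, line 49]
  locate_pivot(13, 2) -> 2  [called from main, line 51]
Log origins:
  1: logged in main at line 48
  2: logged in trim_outliers at line 30
  3: logged in fold_scores at line 2
  4-7: logged in fold_scores at line 6
  8: logged in fold_scores at line 7
  9: logged in weigh_samples at line 11
  10-13: logged in weigh_samples at line 16
  14: logged in weigh_samples at line 17
  15: logged in trim_outliers at line 33
  16: logged in index_entries at line 21
  17: logged in main at line 50
  18: logged in locate_pivot at line 37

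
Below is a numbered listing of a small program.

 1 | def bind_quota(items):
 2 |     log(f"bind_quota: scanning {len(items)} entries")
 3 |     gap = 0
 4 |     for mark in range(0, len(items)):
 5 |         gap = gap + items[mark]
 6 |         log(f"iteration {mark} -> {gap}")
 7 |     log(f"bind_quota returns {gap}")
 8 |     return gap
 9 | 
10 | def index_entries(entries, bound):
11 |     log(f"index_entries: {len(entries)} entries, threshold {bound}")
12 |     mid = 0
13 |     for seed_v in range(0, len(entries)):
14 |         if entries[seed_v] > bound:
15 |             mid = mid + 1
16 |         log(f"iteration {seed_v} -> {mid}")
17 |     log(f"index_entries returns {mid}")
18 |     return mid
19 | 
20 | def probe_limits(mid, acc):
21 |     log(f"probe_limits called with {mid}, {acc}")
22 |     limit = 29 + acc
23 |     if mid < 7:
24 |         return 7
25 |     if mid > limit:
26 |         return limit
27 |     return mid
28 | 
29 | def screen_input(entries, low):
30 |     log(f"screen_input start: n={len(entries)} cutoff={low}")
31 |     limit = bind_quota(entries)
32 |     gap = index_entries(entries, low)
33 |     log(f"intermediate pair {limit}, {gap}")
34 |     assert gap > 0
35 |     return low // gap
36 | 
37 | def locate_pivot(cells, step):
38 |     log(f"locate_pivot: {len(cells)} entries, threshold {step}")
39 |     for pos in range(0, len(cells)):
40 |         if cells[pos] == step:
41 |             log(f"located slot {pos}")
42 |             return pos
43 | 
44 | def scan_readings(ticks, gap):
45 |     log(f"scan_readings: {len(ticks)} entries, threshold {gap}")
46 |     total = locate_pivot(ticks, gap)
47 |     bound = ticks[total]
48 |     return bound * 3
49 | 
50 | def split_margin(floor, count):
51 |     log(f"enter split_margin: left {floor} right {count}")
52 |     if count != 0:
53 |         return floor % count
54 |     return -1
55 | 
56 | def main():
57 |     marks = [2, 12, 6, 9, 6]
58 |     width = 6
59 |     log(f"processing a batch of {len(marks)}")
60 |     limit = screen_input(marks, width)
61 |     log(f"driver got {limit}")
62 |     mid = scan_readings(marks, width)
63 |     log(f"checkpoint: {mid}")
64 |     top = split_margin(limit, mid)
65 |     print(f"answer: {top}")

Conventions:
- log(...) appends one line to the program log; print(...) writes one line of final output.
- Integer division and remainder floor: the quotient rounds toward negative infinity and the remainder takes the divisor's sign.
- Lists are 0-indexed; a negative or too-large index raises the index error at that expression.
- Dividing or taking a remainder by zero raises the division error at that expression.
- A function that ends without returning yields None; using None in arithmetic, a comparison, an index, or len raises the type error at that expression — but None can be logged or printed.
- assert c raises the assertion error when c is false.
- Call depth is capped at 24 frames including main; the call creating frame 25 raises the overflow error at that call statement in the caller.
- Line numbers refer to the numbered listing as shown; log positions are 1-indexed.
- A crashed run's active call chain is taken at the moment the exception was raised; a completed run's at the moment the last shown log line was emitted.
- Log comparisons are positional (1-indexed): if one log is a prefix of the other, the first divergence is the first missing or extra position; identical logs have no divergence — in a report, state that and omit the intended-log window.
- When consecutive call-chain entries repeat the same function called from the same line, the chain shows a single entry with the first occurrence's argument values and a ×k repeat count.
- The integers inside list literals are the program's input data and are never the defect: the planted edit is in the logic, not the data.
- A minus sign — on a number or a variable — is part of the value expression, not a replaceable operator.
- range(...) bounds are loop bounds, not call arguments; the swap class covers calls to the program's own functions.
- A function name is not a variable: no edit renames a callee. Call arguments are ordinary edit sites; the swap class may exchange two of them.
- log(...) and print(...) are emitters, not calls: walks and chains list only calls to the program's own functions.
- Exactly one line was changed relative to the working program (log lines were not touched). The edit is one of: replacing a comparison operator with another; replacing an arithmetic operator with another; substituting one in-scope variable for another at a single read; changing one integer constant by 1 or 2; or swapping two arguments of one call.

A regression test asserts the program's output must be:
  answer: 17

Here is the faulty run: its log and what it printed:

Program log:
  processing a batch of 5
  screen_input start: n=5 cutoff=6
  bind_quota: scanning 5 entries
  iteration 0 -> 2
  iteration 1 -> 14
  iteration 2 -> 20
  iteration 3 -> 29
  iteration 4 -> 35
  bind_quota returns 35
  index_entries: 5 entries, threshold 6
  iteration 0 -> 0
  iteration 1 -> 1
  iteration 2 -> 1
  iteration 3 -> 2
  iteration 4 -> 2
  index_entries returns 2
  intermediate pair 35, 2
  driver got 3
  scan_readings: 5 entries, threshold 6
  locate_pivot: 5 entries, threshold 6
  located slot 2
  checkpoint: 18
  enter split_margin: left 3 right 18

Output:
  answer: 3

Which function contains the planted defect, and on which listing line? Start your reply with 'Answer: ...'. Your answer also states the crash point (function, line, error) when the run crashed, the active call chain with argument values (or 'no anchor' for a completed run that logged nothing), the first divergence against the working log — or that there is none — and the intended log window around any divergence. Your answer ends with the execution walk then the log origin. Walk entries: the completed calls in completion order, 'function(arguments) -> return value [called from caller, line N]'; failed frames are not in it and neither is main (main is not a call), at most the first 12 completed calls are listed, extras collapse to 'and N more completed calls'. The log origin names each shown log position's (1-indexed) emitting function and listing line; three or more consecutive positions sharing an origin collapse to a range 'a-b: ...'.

Answer: the defect is in screen_input at line 35.
Key observation: Position 18 is the first bad log line: 'driver got 3' should read 'driver got 17'.
Call chain: main -> split_margin(3, 18) (called at line 64).
First divergence: position 18 — shown 'driver got 3', intended 'driver got 17'.
Intended log window:
  16: index_entries returns 2
  17: intermediate pair 35, 2
  18: driver got 17
  19: scan_readings: 5 entries, threshold 6
Execution walk:
  bind_quota([2, 12, 6, 9, 6]) -> 35  [called from screen_input, line 31]
  index_entries([2, 12, 6, 9, 6], 6) -> 2  [called from screen_input, line 32]
  screen_input([2, 12, 6, 9, 6], 6) -> 3  [called from main, line 60]
  locate_pivot([2, 12, 6, 9, 6], 6) -> 2  [called from scan_readings, line 46]
  scan_readings([2, 12, 6, 9, 6], 6) -> 18  [called from main, line 62]
  split_margin(3, 18) -> 3  [called from main, line 64]
Log origins:
  1: emitted by main (line 59)
  2: emitted by screen_input (line 30)
  3: emitted by bind_quota (line 2)
  4-8: emitted by bind_quota (line 6)
  9: emitted by bind_quota (line 7)
  10: emitted by index_entries (line 11)
  11-15: emitted by index_entries (line 16)
  16: emitted by index_entries (line 17)
  17: emitted by screen_input (line 33)
  18: emitted by main (line 61)
  19: emitted by scan_readings (line 45)
  20: emitted by locate_pivot (line 38)
  21: emitted by locate_pivot (line 41)
  22: emitted by main (line 63)
  23: emitted by split_margin (line 51)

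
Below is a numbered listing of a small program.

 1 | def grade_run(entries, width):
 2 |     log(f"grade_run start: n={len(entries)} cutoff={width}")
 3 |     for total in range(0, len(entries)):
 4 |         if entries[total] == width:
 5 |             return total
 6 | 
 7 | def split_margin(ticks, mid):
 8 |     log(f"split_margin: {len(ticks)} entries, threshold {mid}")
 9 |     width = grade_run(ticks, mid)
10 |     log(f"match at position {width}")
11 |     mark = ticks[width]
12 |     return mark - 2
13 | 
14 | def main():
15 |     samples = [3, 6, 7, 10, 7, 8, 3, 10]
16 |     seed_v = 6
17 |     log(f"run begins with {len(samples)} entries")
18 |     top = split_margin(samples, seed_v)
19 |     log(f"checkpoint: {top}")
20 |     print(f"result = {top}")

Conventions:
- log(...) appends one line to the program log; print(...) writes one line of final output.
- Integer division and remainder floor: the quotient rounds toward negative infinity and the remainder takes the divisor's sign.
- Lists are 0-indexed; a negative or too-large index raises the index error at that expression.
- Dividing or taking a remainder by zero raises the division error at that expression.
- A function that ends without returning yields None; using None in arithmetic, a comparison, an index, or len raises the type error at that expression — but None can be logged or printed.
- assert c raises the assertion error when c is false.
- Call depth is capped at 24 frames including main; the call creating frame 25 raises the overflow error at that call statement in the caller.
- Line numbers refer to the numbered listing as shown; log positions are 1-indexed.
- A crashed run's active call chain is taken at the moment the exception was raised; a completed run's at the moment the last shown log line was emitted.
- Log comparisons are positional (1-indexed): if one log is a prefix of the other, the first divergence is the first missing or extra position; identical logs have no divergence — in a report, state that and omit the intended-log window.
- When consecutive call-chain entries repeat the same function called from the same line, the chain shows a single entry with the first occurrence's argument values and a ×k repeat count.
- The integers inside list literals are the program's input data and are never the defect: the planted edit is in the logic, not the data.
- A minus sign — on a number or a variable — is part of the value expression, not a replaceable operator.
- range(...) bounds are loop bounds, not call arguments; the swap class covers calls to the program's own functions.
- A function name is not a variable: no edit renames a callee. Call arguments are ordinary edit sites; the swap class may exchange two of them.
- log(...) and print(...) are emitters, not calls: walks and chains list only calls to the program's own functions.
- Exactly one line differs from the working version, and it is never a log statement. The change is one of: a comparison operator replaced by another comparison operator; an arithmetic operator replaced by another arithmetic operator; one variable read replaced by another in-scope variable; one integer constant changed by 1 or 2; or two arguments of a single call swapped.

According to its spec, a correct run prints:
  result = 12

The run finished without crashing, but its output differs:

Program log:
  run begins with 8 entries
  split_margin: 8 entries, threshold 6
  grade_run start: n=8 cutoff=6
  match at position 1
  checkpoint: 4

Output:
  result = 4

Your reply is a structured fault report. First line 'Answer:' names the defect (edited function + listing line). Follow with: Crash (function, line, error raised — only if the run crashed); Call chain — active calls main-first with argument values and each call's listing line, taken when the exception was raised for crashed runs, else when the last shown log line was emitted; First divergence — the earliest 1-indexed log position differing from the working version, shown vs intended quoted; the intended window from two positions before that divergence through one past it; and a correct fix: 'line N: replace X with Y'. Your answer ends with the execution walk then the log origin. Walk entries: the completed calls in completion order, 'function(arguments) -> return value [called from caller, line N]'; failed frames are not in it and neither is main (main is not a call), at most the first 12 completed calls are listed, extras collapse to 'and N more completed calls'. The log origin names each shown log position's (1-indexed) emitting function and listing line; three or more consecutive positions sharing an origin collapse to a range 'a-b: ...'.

Answer: the defect is in split_margin at line 12.
The tell: The earliest visible damage is log position 5 — 'checkpoint: 4' rather than the intended 'checkpoint: 12'.
Call chain: main.
First divergence: position 5; shown 'checkpoint: 4' vs intended 'checkpoint: 12'.
Intended log window:
  3: grade_run start: n=8 cutoff=6
  4: match at position 1
  5: checkpoint: 12
Execution walk:
  grade_run([3, 6, 7, 10, 7, 8, 3, 10], 6) -> 1  [called from split_margin, line 9]
  split_margin([3, 6, 7, 10, 7, 8, 3, 10], 6) -> 4  [called from main, line 18]
Log origin:
  1 — main, line 17
  2 — split_margin, line 8
  3 — grade_run, line 2
  4 — split_margin, line 10
  5 — main, line 19
A correct fix: line 12: replace `-` with `*`.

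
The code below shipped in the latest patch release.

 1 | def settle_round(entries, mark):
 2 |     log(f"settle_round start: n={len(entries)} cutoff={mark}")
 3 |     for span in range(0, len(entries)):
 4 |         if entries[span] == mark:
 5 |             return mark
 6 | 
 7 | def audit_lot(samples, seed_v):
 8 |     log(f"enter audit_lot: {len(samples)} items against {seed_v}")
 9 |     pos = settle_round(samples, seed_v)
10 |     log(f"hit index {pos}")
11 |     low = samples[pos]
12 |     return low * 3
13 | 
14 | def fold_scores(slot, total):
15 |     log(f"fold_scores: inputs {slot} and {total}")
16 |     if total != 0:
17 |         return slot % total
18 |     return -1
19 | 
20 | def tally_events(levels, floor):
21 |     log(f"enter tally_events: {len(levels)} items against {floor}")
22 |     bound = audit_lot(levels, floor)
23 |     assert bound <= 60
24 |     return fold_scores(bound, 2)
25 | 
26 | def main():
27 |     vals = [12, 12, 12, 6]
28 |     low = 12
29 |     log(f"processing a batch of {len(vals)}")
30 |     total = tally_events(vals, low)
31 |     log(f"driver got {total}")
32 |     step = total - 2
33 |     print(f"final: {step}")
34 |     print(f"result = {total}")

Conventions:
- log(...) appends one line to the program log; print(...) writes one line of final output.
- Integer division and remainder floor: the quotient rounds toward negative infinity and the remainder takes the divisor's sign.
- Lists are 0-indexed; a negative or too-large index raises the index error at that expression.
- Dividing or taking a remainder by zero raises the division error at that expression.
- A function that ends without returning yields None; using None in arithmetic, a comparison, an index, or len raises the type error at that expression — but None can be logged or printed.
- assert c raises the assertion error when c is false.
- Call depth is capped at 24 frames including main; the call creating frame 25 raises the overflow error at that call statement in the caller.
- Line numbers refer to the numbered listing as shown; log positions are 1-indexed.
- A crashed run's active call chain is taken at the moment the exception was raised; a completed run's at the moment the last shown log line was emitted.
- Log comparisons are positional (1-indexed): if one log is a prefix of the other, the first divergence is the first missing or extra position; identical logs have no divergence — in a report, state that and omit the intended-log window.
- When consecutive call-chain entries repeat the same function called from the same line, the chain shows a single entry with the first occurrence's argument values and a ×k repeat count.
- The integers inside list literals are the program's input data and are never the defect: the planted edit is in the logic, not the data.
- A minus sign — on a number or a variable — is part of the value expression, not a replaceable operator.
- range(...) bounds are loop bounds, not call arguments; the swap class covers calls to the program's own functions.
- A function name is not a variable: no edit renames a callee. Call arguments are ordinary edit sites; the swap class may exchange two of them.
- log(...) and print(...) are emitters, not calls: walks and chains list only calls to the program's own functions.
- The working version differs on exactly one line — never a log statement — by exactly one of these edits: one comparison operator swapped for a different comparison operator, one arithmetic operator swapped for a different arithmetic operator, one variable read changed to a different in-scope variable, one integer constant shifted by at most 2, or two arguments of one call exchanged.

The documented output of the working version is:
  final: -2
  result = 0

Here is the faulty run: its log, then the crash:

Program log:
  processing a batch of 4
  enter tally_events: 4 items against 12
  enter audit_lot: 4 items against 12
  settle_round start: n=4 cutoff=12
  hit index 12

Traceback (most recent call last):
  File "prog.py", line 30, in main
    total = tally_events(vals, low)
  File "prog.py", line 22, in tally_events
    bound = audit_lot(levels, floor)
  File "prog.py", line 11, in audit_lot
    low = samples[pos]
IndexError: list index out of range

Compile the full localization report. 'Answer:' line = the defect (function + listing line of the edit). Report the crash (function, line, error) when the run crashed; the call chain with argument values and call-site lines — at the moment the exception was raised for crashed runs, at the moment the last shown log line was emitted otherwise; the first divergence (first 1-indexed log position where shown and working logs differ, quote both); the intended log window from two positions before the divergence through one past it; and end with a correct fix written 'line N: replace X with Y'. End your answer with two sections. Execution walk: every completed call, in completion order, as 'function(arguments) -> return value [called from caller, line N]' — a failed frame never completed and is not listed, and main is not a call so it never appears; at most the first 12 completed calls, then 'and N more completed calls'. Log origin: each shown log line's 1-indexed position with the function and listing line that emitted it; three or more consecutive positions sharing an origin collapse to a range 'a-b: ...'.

Answer: the defect is in settle_round at line 5.
Core observation: Position 5 is the first bad log line: 'hit index 12' should read 'hit index 0'.
Crash: audit_lot, line 11, IndexError.
Call chain: main -> tally_events([12, 12, 12, 6], 12) (called at line 30) -> audit_lot([12, 12, 12, 6], 12) (called at line 22).
First divergence: position 5 — the shown line 'hit index 12' should read 'hit index 0'.
Intended log window:
  3: enter audit_lot: 4 items against 12
  4: settle_round start: n=4 cutoff=12
  5: hit index 0
  6: fold_scores: inputs 36 and 2
Execution walk:
  settle_round([12, 12, 12, 6], 12) -> 12  [called from audit_lot, line 9]
Log origin:
  1: from main, line 29
  2: from tally_events, line 21
  3: from audit_lot, line 8
  4: from settle_round, line 2
  5: from audit_lot, line 10
A correct fix: line 5: replace `mark` with `span`.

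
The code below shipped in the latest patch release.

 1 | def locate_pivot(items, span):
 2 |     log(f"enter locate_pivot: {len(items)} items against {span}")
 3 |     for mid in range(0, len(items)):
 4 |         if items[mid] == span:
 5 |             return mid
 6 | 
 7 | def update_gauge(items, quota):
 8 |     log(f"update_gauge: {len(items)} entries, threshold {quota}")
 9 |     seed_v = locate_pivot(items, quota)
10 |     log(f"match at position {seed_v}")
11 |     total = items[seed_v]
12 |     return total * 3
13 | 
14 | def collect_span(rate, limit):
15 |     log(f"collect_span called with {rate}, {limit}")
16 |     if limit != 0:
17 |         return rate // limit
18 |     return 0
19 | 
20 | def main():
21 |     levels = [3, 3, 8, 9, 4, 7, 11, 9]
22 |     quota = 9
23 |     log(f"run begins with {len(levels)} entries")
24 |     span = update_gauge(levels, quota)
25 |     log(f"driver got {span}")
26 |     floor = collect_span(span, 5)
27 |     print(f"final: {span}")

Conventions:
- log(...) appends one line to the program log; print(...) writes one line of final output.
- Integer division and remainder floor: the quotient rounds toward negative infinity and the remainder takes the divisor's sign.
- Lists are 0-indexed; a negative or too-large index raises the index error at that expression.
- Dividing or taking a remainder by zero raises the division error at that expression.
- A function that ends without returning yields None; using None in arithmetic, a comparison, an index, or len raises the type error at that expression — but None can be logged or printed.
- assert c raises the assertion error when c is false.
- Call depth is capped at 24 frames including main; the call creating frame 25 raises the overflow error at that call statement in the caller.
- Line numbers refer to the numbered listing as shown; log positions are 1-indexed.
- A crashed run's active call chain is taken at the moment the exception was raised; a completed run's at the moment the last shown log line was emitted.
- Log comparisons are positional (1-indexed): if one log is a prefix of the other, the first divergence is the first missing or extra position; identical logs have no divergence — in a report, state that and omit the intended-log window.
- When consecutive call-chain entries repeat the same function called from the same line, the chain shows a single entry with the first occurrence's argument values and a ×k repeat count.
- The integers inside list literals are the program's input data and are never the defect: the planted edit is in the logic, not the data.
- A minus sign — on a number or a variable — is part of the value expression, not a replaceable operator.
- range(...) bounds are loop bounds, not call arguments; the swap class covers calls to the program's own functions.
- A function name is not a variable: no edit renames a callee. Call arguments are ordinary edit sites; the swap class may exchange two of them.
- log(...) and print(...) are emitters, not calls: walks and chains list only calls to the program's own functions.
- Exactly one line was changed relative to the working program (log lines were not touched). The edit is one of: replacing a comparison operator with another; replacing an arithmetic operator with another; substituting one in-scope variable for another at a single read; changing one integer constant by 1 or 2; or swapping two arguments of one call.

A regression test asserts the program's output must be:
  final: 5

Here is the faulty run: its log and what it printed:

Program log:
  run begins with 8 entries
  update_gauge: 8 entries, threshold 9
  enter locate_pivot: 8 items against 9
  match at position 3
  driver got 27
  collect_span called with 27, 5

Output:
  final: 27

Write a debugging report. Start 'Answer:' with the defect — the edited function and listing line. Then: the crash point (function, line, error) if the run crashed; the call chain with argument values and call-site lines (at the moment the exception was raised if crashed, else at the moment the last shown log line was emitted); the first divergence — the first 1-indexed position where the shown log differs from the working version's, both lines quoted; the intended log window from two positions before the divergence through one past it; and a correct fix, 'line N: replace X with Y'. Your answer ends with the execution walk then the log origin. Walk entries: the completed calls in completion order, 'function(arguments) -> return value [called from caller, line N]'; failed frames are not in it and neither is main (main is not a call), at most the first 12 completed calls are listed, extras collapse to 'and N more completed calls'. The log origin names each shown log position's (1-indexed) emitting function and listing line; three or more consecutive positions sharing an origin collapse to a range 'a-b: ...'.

Answer: the defect is in main at line 27.
Key fact: Nothing in the log betrays the bug — only the output does.
Call chain: main -> collect_span(27, 5) (called at line 26).
First divergence: none — the logs agree in full.
Execution walk:
  locate_pivot([3, 3, 8, 9, 4, 7, 11, 9], 9) -> 3  [called from update_gauge, line 9]
  update_gauge([3, 3, 8, 9, 4, 7, 11, 9], 9) -> 27  [called from main, line 24]
  collect_span(27, 5) -> 5  [called from main, line 26]
Log origins:
  1: logged in main at line 23
  2: logged in update_gauge at line 8
  3: logged in locate_pivot at line 2
  4: logged in update_gauge at line 10
  5: logged in main at line 25
  6: logged in collect_span at line 15
A correct fix: line 27: replace `span` with `floor`.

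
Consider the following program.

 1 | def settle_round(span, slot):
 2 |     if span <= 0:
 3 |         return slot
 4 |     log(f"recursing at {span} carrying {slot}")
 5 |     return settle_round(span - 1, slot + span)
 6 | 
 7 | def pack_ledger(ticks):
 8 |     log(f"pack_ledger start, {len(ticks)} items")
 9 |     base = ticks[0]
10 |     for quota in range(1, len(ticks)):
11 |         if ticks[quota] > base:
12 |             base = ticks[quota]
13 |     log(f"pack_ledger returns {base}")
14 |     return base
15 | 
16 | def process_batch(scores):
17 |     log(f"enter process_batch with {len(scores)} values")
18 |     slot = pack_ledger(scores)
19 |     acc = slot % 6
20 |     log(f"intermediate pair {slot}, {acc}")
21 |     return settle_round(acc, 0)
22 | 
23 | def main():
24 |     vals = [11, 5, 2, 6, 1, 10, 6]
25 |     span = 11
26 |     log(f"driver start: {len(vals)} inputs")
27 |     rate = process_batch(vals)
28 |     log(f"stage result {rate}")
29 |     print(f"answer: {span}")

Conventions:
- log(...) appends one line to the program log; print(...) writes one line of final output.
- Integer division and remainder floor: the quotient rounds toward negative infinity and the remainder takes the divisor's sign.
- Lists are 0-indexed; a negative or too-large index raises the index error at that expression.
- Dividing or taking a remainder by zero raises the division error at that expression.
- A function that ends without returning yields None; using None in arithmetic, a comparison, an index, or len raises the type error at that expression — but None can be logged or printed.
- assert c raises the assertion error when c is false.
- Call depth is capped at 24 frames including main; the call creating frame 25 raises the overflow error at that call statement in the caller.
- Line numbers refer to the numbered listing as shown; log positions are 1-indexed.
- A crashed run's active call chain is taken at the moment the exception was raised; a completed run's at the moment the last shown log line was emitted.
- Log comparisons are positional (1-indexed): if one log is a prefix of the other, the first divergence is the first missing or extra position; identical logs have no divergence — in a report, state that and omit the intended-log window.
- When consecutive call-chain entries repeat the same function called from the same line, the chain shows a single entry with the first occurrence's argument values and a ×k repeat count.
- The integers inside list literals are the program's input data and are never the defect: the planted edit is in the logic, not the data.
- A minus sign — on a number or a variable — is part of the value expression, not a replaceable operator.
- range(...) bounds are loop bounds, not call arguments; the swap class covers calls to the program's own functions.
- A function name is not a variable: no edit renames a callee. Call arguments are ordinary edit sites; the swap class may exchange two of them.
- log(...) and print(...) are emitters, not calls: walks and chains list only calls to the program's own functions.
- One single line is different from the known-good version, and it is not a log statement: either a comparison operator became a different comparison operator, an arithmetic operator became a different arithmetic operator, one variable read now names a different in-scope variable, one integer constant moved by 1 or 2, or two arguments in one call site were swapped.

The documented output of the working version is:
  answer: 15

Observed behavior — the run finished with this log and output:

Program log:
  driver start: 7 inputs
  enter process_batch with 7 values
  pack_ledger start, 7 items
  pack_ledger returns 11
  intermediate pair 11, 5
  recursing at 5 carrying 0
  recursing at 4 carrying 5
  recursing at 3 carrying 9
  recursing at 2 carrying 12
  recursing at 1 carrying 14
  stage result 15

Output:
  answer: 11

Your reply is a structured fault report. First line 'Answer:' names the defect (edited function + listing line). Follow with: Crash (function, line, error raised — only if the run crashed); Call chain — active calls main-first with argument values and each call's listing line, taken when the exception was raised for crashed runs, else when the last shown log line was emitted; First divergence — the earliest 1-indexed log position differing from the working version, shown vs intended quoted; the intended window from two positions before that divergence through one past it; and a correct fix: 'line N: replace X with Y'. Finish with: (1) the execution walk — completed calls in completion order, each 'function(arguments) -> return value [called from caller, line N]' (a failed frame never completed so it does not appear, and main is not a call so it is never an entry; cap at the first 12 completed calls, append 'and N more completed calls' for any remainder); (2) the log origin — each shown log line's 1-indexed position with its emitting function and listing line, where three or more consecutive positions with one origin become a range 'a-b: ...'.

Answer: the defect is in main at line 29.
Core observation: Nothing in the log betrays the bug — only the output does.
Call chain: main.
First divergence: there is none — every log position agrees.
Execution walk:
  pack_ledger([11, 5, 2, 6, 1, 10, 6]) -> 11  [called from process_batch, line 18]
  settle_round(0, 15) -> 15  [called from settle_round, line 5]
  settle_round(1, 14) -> 15  [called from settle_round, line 5]
  settle_round(2, 12) -> 15  [called from settle_round, line 5]
  settle_round(3, 9) -> 15  [called from settle_round, line 5]
  settle_round(4, 5) -> 15  [called from settle_round, line 5]
  settle_round(5, 0) -> 15  [called from process_batch, line 21]
  process_batch([11, 5, 2, 6, 1, 10, 6]) -> 15  [called from main, line 27]
Origin of each log line:
  1 — main, line 26
  2 — process_batch, line 17
  3 — pack_ledger, line 8
  4 — pack_ledger, line 13
  5 — process_batch, line 20
  6-10 — settle_round, line 4
  11 — main, line 28
A correct fix: line 29: replace `span` with `rate`.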